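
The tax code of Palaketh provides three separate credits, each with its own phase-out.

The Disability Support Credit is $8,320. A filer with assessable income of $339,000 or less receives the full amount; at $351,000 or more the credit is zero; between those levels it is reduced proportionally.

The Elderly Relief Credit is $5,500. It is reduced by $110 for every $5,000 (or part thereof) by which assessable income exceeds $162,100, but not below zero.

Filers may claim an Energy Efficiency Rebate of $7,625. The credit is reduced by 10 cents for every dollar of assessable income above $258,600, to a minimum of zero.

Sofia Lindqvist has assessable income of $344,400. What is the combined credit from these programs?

$6,006

Disability Support Credit: $344,400 is $5,400 into a $12,000 phase-out range, leaving 6,600/12,000 of the credit: $8,320 × 6,600/12,000 = $4,576.
Elderly Relief Credit: income exceeds $162,100 by $182,300, which is 37 full-or-partial $5,000 increments; reduction = 37 × $110 = $4,070, leaving $1,430.
Energy Efficiency Rebate: 10% of the $85,800 excess over $258,600 is $8,580 ≥ base, so the credit is $0.
Total: $4,576 + $1,430 + $0 = $6,006.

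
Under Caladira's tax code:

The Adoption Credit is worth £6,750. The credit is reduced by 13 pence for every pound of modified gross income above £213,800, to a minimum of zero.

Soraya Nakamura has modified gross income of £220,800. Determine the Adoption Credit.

£5,840

Adoption Credit: 13% of the £7,000 excess over £213,800 is £910; credit = £6,750 − £910 = £5,840.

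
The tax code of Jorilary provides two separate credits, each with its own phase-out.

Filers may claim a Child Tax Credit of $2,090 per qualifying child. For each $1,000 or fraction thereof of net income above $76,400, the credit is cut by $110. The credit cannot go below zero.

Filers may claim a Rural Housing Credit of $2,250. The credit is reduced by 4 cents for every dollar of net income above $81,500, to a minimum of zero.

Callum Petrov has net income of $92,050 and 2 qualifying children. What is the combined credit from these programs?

Child Tax Credit: base = 2 × $2,090 = $4,180. income exceeds $76,400 by $15,650, which is 16 full-or-partial $1,000 increments; reduction = 16 × $110 = $1,760, leaving $2,420.
Rural Housing Credit: 4% of the $10,550 excess over $81,500 is $422; credit = $2,250 − $422 = $1,828.
Total: $2,420 + $1,828 = $4,248.

$4,248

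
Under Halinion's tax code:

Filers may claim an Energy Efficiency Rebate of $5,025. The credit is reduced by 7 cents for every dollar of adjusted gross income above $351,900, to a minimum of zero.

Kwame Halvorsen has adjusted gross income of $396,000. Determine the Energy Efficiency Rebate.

$1,938

Energy Efficiency Rebate: 7% of the $44,100 excess over $351,900 is $3,087; credit = $5,025 − $3,087 = $1,938.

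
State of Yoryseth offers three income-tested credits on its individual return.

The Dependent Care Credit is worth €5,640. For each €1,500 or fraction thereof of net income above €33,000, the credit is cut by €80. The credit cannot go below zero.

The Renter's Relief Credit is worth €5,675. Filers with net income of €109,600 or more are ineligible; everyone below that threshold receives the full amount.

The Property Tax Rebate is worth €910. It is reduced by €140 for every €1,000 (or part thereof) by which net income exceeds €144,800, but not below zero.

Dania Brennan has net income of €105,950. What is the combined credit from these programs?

€8,305

Dependent Care Credit: income exceeds €33,000 by €72,950, which is 49 full-or-partial €1,500 increments; reduction = 49 × €80 = €3,920, leaving €1,720.
Renter's Relief Credit: €105,950 is below the €109,600 cutoff, so the full €5,675 applies.
Property Tax Rebate: €105,950 is at or below the €144,800 threshold, so the full €910 applies.
Total: €1,720 + €5,675 + €910 = €8,305.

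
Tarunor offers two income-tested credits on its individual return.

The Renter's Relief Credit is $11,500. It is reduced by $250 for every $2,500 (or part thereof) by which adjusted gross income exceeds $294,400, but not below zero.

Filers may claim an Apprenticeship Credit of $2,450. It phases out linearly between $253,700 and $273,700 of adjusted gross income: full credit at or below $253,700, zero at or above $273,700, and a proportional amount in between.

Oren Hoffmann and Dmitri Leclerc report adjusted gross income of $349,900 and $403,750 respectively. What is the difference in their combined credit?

$5,250

Oren ($349,900): Renter's Relief Credit: income exceeds $294,400 by $55,500, which is 23 full-or-partial $2,500 increments; reduction = 23 × $250 = $5,750, leaving $5,750. Apprenticeship Credit: $349,900 is at or above $273,700, so the credit is $0. total $5,750 + $0 = $5,750
Dmitri ($403,750): Renter's Relief Credit: income exceeds $294,400 by $109,350, which is 44 full-or-partial $2,500 increments; reduction = 44 × $250 = $11,000, leaving $500. Apprenticeship Credit: $403,750 is at or above $273,700, so the credit is $0. total $500 + $0 = $500
Difference: |$5,750 − $500| = $5,250.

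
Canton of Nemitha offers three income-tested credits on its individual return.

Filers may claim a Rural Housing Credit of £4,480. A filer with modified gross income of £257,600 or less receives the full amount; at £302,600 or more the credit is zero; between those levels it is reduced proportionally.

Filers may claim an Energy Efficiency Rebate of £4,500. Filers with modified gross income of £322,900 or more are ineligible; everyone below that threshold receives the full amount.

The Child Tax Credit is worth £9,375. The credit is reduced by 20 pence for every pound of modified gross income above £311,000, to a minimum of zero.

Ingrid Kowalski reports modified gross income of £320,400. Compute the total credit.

Rural Housing Credit: £320,400 is at or above £302,600, so the credit is £0.
Energy Efficiency Rebate: £320,400 is below the £322,900 cutoff, so the full £4,500 applies.
Child Tax Credit: 20% of the £9,400 excess over £311,000 is £1,880; credit = £9,375 − £1,880 = £7,495.
Total: £0 + £4,500 + £7,495 = £11,995.

£11,995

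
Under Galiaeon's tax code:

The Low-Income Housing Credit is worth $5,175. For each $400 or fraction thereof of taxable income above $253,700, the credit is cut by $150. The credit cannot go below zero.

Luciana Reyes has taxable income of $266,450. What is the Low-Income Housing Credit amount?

$375

Low-Income Housing Credit: income exceeds $253,700 by $12,750, which is 32 full-or-partial $400 increments; reduction = 32 × $150 = $4,800, leaving $375.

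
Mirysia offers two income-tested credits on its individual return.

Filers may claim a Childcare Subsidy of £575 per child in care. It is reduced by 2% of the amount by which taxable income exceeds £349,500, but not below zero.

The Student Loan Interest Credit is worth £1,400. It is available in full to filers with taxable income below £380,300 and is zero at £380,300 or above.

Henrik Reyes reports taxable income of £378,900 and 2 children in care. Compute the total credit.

£1,962

Childcare Subsidy: base = 2 × £575 = £1,150. 2% of the £29,400 excess over £349,500 is £588; credit = £1,150 − £588 = £562.
Student Loan Interest Credit: £378,900 is below the £380,300 cutoff, so the full £1,400 applies.
Total: £562 + £1,400 = £1,962.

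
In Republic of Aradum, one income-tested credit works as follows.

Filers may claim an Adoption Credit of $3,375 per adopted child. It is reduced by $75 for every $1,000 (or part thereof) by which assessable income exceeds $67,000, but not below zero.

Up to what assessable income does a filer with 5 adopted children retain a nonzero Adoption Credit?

Full credit = 5 × $3,375 = $16,875.
After 224 increments the reduction is 224 × $75 = $16,800, leaving $75; one more increment wipes it out. Increment 224 ends at excess 224 × $1,000 = $224,000, so the highest qualifying income is $67,000 + $224,000 = $291,000.

$291,000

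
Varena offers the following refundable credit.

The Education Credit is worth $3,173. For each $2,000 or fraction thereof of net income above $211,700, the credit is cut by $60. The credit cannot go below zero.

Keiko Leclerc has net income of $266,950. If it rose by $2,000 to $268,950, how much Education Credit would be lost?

$60

At $266,950 — income exceeds $211,700 by $55,250, which is 28 full-or-partial $2,000 increments; reduction = 28 × $60 = $1,680, leaving $1,493.
At $268,950 — income exceeds $211,700 by $57,250, which is 29 full-or-partial $2,000 increments; reduction = 29 × $60 = $1,740, leaving $1,433.
Lost: $1,493 − $1,433 = $60.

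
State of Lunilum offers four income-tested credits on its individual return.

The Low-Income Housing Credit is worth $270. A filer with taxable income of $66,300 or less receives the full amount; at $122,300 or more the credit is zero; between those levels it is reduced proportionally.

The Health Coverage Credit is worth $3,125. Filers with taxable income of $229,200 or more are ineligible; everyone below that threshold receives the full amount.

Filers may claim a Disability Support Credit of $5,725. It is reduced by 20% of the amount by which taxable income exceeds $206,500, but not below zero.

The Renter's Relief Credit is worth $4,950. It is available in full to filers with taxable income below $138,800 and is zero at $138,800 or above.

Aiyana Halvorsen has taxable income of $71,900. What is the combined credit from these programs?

$14,043

Low-Income Housing Credit: $71,900 is $5,600 into a $56,000 phase-out range, leaving 50,400/56,000 of the credit: $270 × 50,400/56,000 = $243.
Health Coverage Credit: $71,900 is below the $229,200 cutoff, so the full $3,125 applies.
Disability Support Credit: $71,900 is at or below the $206,500 threshold, so the full $5,725 applies.
Renter's Relief Credit: $71,900 is below the $138,800 cutoff, so the full $4,950 applies.
Total: $243 + $3,125 + $5,725 + $4,950 = $14,043.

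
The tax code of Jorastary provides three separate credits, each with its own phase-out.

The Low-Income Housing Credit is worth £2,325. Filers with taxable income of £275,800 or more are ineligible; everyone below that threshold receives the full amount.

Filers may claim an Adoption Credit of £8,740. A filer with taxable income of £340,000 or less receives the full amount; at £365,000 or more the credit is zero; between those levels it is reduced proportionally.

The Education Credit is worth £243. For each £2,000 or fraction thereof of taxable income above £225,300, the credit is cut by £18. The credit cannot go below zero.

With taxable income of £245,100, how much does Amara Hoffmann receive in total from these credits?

Low-Income Housing Credit: £245,100 is below the £275,800 cutoff, so the full £2,325 applies.
Adoption Credit: £245,100 is at or below the £340,000 threshold, so the full £8,740 applies.
Education Credit: income exceeds £225,300 by £19,800, which is 10 full-or-partial £2,000 increments; reduction = 10 × £18 = £180, leaving £63.
Total: £2,325 + £8,740 + £63 = £11,128.

£11,128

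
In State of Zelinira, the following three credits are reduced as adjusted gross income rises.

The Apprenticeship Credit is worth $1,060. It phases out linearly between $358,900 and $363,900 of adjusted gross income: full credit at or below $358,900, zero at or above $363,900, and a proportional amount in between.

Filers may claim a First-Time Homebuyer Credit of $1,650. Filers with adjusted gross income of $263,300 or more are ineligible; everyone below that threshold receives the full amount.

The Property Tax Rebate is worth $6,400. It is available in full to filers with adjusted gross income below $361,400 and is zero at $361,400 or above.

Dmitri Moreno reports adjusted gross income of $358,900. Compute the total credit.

$7,460

Apprenticeship Credit: $358,900 is at or below the $358,900 threshold, so the full $1,060 applies.
First-Time Homebuyer Credit: $358,900 meets or exceeds the $263,300 cutoff, so the credit is $0.
Property Tax Rebate: $358,900 is below the $361,400 cutoff, so the full $6,400 applies.
Total: $1,060 + $0 + $6,400 = $7,460.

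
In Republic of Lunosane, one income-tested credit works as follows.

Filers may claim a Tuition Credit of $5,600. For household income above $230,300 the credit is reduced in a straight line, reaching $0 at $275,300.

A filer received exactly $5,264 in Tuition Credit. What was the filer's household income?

$233,000

$5,264 is 5,264/5,600 of the full $5,600, so 336/5,600 of the $45,000 range has been used: income = $230,300 + $45,000 × 336/5,600 = $233,000.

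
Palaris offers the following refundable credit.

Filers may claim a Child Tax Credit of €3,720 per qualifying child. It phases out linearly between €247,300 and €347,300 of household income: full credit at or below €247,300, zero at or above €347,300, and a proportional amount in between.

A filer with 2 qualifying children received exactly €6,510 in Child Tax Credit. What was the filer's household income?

€259,800

Full credit = 2 × €3,720 = €7,440.
€6,510 is 6,510/7,440 of the full €7,440, so 930/7,440 of the €100,000 range has been used: income = €247,300 + €100,000 × 930/7,440 = €259,800.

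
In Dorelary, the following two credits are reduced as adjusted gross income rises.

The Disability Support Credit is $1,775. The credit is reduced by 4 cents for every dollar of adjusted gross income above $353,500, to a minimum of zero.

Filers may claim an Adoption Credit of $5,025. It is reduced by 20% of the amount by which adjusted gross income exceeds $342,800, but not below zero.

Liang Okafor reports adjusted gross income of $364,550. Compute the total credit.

$2,008

Disability Support Credit: 4% of the $11,050 excess over $353,500 is $442; credit = $1,775 − $442 = $1,333.
Adoption Credit: 20% of the $21,750 excess over $342,800 is $4,350; credit = $5,025 − $4,350 = $675.
Total: $1,333 + $675 = $2,008.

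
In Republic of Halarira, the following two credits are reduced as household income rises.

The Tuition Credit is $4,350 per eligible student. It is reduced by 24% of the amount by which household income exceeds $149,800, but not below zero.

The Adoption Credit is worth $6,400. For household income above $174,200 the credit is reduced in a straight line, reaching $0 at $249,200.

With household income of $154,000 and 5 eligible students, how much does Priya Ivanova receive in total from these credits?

Tuition Credit: base = 5 × $4,350 = $21,750. 24% of the $4,200 excess over $149,800 is $1,008; credit = $21,750 − $1,008 = $20,742.
Adoption Credit: $154,000 is at or below the $174,200 threshold, so the full $6,400 applies.
Total: $20,742 + $6,400 = $27,142.

$27,142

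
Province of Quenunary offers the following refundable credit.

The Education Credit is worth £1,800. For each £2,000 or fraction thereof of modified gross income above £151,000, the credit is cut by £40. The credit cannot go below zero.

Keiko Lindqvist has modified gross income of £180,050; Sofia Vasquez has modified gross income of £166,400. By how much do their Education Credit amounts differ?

Keiko (£180,050): Education Credit: income exceeds £151,000 by £29,050, which is 15 full-or-partial £2,000 increments; reduction = 15 × £40 = £600, leaving £1,200.
Sofia (£166,400): Education Credit: income exceeds £151,000 by £15,400, which is 8 full-or-partial £2,000 increments; reduction = 8 × £40 = £320, leaving £1,480.
Difference: |£1,200 − £1,480| = £280.

£280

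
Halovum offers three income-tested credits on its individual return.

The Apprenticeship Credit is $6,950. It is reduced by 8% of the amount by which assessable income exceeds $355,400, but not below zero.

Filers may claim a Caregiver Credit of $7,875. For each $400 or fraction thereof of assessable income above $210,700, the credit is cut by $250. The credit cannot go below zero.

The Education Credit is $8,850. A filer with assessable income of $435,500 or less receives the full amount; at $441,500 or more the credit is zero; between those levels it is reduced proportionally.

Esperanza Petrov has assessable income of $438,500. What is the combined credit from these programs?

$4,727

Apprenticeship Credit: 8% of the $83,100 excess over $355,400 is $6,648; credit = $6,950 − $6,648 = $302.
Caregiver Credit: income exceeds $210,700 by $227,800 → 570 increments × $250 = $142,500 ≥ base, so the credit is $0.
Education Credit: $438,500 is $3,000 into a $6,000 phase-out range, leaving 3,000/6,000 of the credit: $8,850 × 3,000/6,000 = $4,425.
Total: $302 + $0 + $4,425 = $4,727.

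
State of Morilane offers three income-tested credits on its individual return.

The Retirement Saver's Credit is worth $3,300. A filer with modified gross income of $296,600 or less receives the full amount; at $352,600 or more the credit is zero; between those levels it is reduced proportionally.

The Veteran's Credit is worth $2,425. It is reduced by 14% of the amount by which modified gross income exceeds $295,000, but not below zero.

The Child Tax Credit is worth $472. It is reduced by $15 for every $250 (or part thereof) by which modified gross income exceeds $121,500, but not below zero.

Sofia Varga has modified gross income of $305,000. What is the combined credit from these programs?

Retirement Saver's Credit: $305,000 is $8,400 into a $56,000 phase-out range, leaving 47,600/56,000 of the credit: $3,300 × 47,600/56,000 = $2,805.
Veteran's Credit: 14% of the $10,000 excess over $295,000 is $1,400; credit = $2,425 − $1,400 = $1,025.
Child Tax Credit: income exceeds $121,500 by $183,500 → 734 increments × $15 = $11,010 ≥ base, so the credit is $0.
Total: $2,805 + $1,025 + $0 = $3,830.

$3,830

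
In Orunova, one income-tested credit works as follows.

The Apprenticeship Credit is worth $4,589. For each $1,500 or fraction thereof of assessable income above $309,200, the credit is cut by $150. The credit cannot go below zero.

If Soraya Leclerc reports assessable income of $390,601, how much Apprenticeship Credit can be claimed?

Apprenticeship Credit: income exceeds $309,200 by $81,401 → 55 increments × $150 = $8,250 ≥ base, so the credit is $0.

$0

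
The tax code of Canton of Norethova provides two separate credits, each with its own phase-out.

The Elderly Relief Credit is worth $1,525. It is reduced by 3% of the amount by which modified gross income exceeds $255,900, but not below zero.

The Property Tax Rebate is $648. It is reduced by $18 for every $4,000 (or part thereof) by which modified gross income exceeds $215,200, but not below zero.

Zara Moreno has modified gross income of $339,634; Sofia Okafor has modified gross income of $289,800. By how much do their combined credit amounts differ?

$742

Zara ($339,634): Elderly Relief Credit: 3% of the $83,734 excess over $255,900 is $2,512.02 ≥ base, so the credit is $0. Property Tax Rebate: income exceeds $215,200 by $124,434, which is 32 full-or-partial $4,000 increments; reduction = 32 × $18 = $576, leaving $72. total $0 + $72 = $72
Sofia ($289,800): Elderly Relief Credit: 3% of the $33,900 excess over $255,900 is $1,017; credit = $1,525 − $1,017 = $508. Property Tax Rebate: income exceeds $215,200 by $74,600, which is 19 full-or-partial $4,000 increments; reduction = 19 × $18 = $342, leaving $306. total $508 + $306 = $814
Difference: |$72 − $814| = $742.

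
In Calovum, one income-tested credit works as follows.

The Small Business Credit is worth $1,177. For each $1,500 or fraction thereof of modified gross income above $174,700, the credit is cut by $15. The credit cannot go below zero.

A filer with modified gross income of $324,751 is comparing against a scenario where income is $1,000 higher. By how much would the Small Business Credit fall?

At $324,751 — income exceeds $174,700 by $150,051 → 101 increments × $15 = $1,515 ≥ base, so the credit is $0.
At $325,751 — income exceeds $174,700 by $151,051 → 101 increments × $15 = $1,515 ≥ base, so the credit is $0.
Lost: $0 − $0 = $0.

$0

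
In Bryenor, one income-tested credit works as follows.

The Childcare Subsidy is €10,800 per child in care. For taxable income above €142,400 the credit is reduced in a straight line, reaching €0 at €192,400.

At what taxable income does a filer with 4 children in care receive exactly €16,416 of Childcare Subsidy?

€173,400

Full credit = 4 × €10,800 = €43,200.
€16,416 is 16,416/43,200 of the full €43,200, so 26,784/43,200 of the €50,000 range has been used: income = €142,400 + €50,000 × 26,784/43,200 = €173,400.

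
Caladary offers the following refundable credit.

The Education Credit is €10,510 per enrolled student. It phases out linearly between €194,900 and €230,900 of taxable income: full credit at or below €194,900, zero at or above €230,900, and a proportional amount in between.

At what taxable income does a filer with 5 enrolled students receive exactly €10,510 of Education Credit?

€223,700

Full credit = 5 × €10,510 = €52,550.
€10,510 is 10,510/52,550 of the full €52,550, so 42,040/52,550 of the €36,000 range has been used: income = €194,900 + €36,000 × 42,040/52,550 = €223,700.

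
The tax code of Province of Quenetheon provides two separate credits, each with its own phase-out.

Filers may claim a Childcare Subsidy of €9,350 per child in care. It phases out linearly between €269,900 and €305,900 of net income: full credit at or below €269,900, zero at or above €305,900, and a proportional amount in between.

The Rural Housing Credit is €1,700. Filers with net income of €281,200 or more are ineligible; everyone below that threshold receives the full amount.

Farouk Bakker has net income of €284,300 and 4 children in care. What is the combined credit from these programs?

Childcare Subsidy: base = 4 × €9,350 = €37,400. €284,300 is €14,400 into a €36,000 phase-out range, leaving 21,600/36,000 of the credit: €37,400 × 21,600/36,000 = €22,440.
Rural Housing Credit: €284,300 meets or exceeds the €281,200 cutoff, so the credit is €0.
Total: €22,440 + €0 = €22,440.

€22,440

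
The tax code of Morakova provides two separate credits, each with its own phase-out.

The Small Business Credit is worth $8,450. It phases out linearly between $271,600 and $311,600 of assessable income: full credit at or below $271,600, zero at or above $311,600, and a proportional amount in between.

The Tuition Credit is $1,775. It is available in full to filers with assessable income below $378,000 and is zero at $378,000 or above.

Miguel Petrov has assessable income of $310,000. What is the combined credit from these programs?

$2,113

Small Business Credit: $310,000 is $38,400 into a $40,000 phase-out range, leaving 1,600/40,000 of the credit: $8,450 × 1,600/40,000 = $338.
Tuition Credit: $310,000 is below the $378,000 cutoff, so the full $1,775 applies.
Total: $338 + $1,775 = $2,113.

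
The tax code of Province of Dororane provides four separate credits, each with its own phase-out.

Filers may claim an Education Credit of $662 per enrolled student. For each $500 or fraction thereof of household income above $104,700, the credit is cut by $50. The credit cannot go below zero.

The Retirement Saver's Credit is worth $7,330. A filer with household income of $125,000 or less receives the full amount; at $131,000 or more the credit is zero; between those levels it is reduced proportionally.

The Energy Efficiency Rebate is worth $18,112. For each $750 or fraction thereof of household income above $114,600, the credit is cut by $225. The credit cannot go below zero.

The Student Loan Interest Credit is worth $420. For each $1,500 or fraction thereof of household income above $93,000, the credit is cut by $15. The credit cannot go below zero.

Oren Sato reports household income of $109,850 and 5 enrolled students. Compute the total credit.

$28,442

Education Credit: base = 5 × $662 = $3,310. income exceeds $104,700 by $5,150, which is 11 full-or-partial $500 increments; reduction = 11 × $50 = $550, leaving $2,760.
Retirement Saver's Credit: $109,850 is at or below the $125,000 threshold, so the full $7,330 applies.
Energy Efficiency Rebate: $109,850 is at or below the $114,600 threshold, so the full $18,112 applies.
Student Loan Interest Credit: income exceeds $93,000 by $16,850, which is 12 full-or-partial $1,500 increments; reduction = 12 × $15 = $180, leaving $240.
Total: $2,760 + $7,330 + $18,112 + $240 = $28,442.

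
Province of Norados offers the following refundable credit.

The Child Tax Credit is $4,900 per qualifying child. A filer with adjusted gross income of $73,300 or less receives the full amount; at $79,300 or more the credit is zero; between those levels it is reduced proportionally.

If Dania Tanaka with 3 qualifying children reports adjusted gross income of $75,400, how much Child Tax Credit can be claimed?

$9,555

Child Tax Credit: base = 3 × $4,900 = $14,700. $75,400 is $2,100 into a $6,000 phase-out range, leaving 3,900/6,000 of the credit: $14,700 × 3,900/6,000 = $9,555.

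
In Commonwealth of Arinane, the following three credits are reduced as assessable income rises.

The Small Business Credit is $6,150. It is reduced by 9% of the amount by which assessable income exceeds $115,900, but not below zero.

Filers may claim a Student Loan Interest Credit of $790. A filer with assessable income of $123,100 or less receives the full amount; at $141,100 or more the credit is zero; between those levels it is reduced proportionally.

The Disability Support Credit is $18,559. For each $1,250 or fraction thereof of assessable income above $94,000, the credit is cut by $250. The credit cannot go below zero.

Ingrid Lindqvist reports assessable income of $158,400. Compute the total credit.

Small Business Credit: 9% of the $42,500 excess over $115,900 is $3,825; credit = $6,150 − $3,825 = $2,325.
Student Loan Interest Credit: $158,400 is at or above $141,100, so the credit is $0.
Disability Support Credit: income exceeds $94,000 by $64,400, which is 52 full-or-partial $1,250 increments; reduction = 52 × $250 = $13,000, leaving $5,559.
Total: $2,325 + $0 + $5,559 = $7,884.

$7,884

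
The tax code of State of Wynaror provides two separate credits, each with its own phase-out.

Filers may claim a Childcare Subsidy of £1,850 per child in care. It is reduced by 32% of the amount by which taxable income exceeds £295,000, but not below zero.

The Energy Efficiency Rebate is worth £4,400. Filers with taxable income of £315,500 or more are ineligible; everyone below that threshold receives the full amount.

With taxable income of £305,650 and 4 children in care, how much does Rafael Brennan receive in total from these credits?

Childcare Subsidy: base = 4 × £1,850 = £7,400. 32% of the £10,650 excess over £295,000 is £3,408; credit = £7,400 − £3,408 = £3,992.
Energy Efficiency Rebate: £305,650 is below the £315,500 cutoff, so the full £4,400 applies.
Total: £3,992 + £4,400 = £8,392.

£8,392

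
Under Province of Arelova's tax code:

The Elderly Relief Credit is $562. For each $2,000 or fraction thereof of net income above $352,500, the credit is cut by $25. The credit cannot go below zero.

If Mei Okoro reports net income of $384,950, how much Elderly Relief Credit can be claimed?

Elderly Relief Credit: income exceeds $352,500 by $32,450, which is 17 full-or-partial $2,000 increments; reduction = 17 × $25 = $425, leaving $137.

$137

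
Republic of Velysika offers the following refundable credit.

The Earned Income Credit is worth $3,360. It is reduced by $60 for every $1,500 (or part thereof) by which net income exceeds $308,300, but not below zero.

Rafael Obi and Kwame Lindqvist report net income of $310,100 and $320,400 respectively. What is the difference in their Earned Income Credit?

Rafael ($310,100): Earned Income Credit: income exceeds $308,300 by $1,800, which is 2 full-or-partial $1,500 increments; reduction = 2 × $60 = $120, leaving $3,240.
Kwame ($320,400): Earned Income Credit: income exceeds $308,300 by $12,100, which is 9 full-or-partial $1,500 increments; reduction = 9 × $60 = $540, leaving $2,820.
Difference: |$3,240 − $2,820| = $420.

$420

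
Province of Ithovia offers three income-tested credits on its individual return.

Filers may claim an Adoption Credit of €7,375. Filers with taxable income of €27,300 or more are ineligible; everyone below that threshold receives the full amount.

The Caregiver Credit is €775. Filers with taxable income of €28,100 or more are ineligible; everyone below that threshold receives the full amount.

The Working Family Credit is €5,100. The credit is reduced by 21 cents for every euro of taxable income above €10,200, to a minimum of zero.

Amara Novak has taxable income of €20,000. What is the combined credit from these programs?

Adoption Credit: €20,000 is below the €27,300 cutoff, so the full €7,375 applies.
Caregiver Credit: €20,000 is below the €28,100 cutoff, so the full €775 applies.
Working Family Credit: 21% of the €9,800 excess over €10,200 is €2,058; credit = €5,100 − €2,058 = €3,042.
Total: €7,375 + €775 + €3,042 = €11,192.

€11,192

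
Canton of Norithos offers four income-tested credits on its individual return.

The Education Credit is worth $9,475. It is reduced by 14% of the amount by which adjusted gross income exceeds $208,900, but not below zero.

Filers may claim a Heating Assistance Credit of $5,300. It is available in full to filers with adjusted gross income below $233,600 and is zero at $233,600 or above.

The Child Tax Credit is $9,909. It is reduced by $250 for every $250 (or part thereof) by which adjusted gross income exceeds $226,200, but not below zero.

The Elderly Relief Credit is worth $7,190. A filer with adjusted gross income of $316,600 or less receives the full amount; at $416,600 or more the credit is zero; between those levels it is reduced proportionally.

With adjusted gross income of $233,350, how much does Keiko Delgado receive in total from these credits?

$21,201

Education Credit: 14% of the $24,450 excess over $208,900 is $3,423; credit = $9,475 − $3,423 = $6,052.
Heating Assistance Credit: $233,350 is below the $233,600 cutoff, so the full $5,300 applies.
Child Tax Credit: income exceeds $226,200 by $7,150, which is 29 full-or-partial $250 increments; reduction = 29 × $250 = $7,250, leaving $2,659.
Elderly Relief Credit: $233,350 is at or below the $316,600 threshold, so the full $7,190 applies.
Total: $6,052 + $5,300 + $2,659 + $7,190 = $21,201.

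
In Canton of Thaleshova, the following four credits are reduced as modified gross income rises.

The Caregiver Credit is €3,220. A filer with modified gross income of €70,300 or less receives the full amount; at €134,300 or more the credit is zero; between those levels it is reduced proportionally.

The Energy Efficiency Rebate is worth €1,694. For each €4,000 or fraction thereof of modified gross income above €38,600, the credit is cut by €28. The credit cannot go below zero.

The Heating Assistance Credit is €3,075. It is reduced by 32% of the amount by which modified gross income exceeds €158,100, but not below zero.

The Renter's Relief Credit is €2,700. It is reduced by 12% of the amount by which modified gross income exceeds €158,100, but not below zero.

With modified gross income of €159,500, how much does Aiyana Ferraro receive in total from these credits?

Caregiver Credit: €159,500 is at or above €134,300, so the credit is €0.
Energy Efficiency Rebate: income exceeds €38,600 by €120,900, which is 31 full-or-partial €4,000 increments; reduction = 31 × €28 = €868, leaving €826.
Heating Assistance Credit: 32% of the €1,400 excess over €158,100 is €448; credit = €3,075 − €448 = €2,627.
Renter's Relief Credit: 12% of the €1,400 excess over €158,100 is €168; credit = €2,700 − €168 = €2,532.
Total: €0 + €826 + €2,627 + €2,532 = €5,985.

€5,985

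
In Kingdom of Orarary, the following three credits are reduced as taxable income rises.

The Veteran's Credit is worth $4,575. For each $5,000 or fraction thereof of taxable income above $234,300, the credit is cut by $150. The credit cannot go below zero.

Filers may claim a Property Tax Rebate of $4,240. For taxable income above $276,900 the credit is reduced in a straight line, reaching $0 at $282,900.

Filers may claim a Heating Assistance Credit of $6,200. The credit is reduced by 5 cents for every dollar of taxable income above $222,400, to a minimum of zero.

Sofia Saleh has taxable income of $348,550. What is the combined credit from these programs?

Veteran's Credit: income exceeds $234,300 by $114,250, which is 23 full-or-partial $5,000 increments; reduction = 23 × $150 = $3,450, leaving $1,125.
Property Tax Rebate: $348,550 is at or above $282,900, so the credit is $0.
Heating Assistance Credit: 5% of the $126,150 excess over $222,400 is $6,307.50 ≥ base, so the credit is $0.
Total: $1,125 + $0 + $0 = $1,125.

$1,125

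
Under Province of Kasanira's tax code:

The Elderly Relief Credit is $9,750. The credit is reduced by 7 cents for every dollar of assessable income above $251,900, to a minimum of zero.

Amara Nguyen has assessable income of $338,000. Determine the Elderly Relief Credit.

$3,723

Elderly Relief Credit: 7% of the $86,100 excess over $251,900 is $6,027; credit = $9,750 − $6,027 = $3,723.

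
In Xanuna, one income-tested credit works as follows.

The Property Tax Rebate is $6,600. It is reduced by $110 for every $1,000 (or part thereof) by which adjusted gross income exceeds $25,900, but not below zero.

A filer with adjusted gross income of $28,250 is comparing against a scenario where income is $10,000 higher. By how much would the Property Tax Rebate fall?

At $28,250 — income exceeds $25,900 by $2,350, which is 3 full-or-partial $1,000 increments; reduction = 3 × $110 = $330, leaving $6,270.
At $38,250 — income exceeds $25,900 by $12,350, which is 13 full-or-partial $1,000 increments; reduction = 13 × $110 = $1,430, leaving $5,170.
Lost: $6,270 − $5,170 = $1,100.

$1,100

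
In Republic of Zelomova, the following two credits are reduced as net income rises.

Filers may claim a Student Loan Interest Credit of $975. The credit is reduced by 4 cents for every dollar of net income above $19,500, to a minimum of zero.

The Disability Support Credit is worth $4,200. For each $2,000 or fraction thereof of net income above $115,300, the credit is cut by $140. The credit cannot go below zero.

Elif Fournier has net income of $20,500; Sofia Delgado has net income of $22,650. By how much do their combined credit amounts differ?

$86

Elif ($20,500): Student Loan Interest Credit: 4% of the $1,000 excess over $19,500 is $40; credit = $975 − $40 = $935. Disability Support Credit: $20,500 is at or below the $115,300 threshold, so the full $4,200 applies. total $935 + $4,200 = $5,135
Sofia ($22,650): Student Loan Interest Credit: 4% of the $3,150 excess over $19,500 is $126; credit = $975 − $126 = $849. Disability Support Credit: $22,650 is at or below the $115,300 threshold, so the full $4,200 applies. total $849 + $4,200 = $5,049
Difference: |$5,135 − $5,049| = $86.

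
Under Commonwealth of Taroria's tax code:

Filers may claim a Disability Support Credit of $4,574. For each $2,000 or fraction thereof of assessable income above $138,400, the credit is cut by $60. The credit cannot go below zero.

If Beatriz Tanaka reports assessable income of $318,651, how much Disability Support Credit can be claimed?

Disability Support Credit: income exceeds $138,400 by $180,251 → 91 increments × $60 = $5,460 ≥ base, so the credit is $0.

$0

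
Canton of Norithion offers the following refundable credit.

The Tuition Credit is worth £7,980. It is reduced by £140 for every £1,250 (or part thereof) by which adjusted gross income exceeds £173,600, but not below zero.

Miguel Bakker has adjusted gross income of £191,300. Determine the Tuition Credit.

Tuition Credit: income exceeds £173,600 by £17,700, which is 15 full-or-partial £1,250 increments; reduction = 15 × £140 = £2,100, leaving £5,880.

£5,880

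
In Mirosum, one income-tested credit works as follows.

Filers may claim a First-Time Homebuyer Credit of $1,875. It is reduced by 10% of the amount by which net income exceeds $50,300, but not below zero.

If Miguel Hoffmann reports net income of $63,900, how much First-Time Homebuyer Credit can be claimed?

First-Time Homebuyer Credit: 10% of the $13,600 excess over $50,300 is $1,360; credit = $1,875 − $1,360 = $515.

$515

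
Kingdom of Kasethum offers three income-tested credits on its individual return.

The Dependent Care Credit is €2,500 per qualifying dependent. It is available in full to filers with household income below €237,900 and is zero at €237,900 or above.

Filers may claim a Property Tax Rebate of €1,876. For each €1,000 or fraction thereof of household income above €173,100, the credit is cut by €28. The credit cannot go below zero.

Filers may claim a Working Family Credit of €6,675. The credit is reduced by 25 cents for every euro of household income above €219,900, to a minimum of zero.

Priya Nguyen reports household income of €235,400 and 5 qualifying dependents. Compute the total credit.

Dependent Care Credit: base = 5 × €2,500 = €12,500. €235,400 is below the €237,900 cutoff, so the full €12,500 applies.
Property Tax Rebate: income exceeds €173,100 by €62,300, which is 63 full-or-partial €1,000 increments; reduction = 63 × €28 = €1,764, leaving €112.
Working Family Credit: 25% of the €15,500 excess over €219,900 is €3,875; credit = €6,675 − €3,875 = €2,800.
Total: €12,500 + €112 + €2,800 = €15,412.

€15,412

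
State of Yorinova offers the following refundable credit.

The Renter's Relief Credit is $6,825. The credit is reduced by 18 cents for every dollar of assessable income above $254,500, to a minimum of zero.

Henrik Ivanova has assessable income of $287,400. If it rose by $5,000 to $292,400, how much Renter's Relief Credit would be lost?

At $287,400 — 18% of the $32,900 excess over $254,500 is $5,922; credit = $6,825 − $5,922 = $903.
At $292,400 — 18% of the $37,900 excess over $254,500 is $6,822; credit = $6,825 − $6,822 = $3.
Lost: $903 − $3 = $900.

$900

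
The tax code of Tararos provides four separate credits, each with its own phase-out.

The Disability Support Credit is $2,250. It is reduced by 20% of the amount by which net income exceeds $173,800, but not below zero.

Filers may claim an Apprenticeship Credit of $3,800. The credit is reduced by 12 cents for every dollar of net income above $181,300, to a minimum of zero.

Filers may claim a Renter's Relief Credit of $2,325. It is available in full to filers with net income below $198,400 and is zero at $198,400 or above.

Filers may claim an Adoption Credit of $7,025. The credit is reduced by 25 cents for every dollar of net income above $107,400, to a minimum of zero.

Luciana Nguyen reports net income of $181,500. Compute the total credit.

Disability Support Credit: 20% of the $7,700 excess over $173,800 is $1,540; credit = $2,250 − $1,540 = $710.
Apprenticeship Credit: 12% of the $200 excess over $181,300 is $24; credit = $3,800 − $24 = $3,776.
Renter's Relief Credit: $181,500 is below the $198,400 cutoff, so the full $2,325 applies.
Adoption Credit: 25% of the $74,100 excess over $107,400 is $18,525 ≥ base, so the credit is $0.
Total: $710 + $3,776 + $2,325 + $0 = $6,811.

$6,811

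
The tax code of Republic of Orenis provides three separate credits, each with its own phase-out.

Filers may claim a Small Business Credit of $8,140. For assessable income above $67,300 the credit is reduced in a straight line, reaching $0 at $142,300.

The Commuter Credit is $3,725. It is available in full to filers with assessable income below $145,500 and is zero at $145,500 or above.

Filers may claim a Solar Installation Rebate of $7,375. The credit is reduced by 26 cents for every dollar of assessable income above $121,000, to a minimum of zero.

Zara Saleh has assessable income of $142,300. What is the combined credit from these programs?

Small Business Credit: $142,300 is at or above $142,300, so the credit is $0.
Commuter Credit: $142,300 is below the $145,500 cutoff, so the full $3,725 applies.
Solar Installation Rebate: 26% of the $21,300 excess over $121,000 is $5,538; credit = $7,375 − $5,538 = $1,837.
Total: $0 + $3,725 + $1,837 = $5,562.

$5,562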